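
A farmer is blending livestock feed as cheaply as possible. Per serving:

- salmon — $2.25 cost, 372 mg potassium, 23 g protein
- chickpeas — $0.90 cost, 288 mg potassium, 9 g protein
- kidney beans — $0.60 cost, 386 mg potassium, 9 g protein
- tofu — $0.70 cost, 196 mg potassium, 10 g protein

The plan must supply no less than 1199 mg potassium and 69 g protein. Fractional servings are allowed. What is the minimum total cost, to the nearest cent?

The cheapest plan sits at a corner of the feasible region — with two constraints it uses at most two foods.
salmon only: max(1199/372, 69/23) = 3.223 servings → $7.25.
chickpeas only: max(1199/288, 69/9) = 7.667 servings → $6.90.
kidney beans only: max(1199/386, 69/9) = 7.667 servings → $4.60.
tofu only: max(1199/196, 69/10) = 6.9 servings → $4.83.
salmon + chickpeas with both tight: 2.772 servings and 0.5827 servings → $6.76.
salmon + kidney beans with both tight: 2.865 servings and 0.3452 servings → $6.65.
salmon + tofu with both tight: 1.947 servings and 2.423 servings → $6.08.
chickpeas + kidney beans with both targets exact would need a negative amount; discard.
chickpeas + tofu with both targets exact would need a negative amount; discard.
kidney beans + tofu with both targets exact would need a negative amount; discard.
The minimum over all feasible corners is $4.60.

$4.60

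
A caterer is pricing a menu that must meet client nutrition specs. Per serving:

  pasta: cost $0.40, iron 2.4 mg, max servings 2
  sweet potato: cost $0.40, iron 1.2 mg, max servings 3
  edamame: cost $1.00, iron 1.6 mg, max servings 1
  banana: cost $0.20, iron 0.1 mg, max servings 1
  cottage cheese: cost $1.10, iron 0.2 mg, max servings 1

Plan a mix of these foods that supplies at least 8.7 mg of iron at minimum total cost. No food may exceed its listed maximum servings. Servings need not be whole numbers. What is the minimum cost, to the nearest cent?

Cost per mg of iron: pasta $0.1667, sweet potato $0.3333, edamame $0.6250, banana $2.0000, cottage cheese $5.5000.
Take 2 servings of pasta: +4.8 mg iron for $0.80 (total $0.80, still need 3.9 mg).
Take 3 servings of sweet potato: +3.6 mg iron for $1.20 (total $2.00, still need 0.3 mg).
Take 0.1875 servings of edamame: +0.3 mg iron for $0.19 (total $2.19, still need 0.0 mg).
Greedy by cheapest-per-mg is optimal for a single linear constraint, so the minimum cost is $2.19.

$2.19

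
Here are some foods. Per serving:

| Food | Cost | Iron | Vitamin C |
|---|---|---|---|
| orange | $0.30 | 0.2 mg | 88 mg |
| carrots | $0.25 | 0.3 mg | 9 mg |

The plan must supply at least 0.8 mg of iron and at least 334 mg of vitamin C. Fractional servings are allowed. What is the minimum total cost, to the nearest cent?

$1.17

Compare the cost at each extreme point of the feasible region.
orange only: max(0.8/0.2, 334/88) = 4 servings → $1.20.
carrots only: max(0.8/0.3, 334/9) = 37.11 servings → $9.28.
orange + carrots with both tight: 3.78 servings and 0.1463 servings → $1.17.
The minimum over all feasible corners is $1.17.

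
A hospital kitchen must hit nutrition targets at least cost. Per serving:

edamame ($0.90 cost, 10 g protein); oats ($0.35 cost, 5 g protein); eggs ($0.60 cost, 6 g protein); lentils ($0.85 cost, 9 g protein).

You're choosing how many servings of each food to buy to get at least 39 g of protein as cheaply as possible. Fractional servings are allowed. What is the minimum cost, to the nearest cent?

Cost per g of protein: oats $0.0700, edamame $0.0900, lentils $0.0944, eggs $0.1000.
With no serving limits, use only oats: 39 g / 5 g = 7.8 servings × $0.35 = $2.73.

$2.73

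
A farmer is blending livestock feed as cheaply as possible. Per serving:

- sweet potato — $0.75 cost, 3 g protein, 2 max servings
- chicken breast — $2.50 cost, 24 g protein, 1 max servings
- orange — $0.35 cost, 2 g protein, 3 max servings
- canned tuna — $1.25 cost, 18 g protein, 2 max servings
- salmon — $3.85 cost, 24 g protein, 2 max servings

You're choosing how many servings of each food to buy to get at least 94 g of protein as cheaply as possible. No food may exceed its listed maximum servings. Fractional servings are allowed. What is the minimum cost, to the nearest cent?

Cost per g of protein: canned tuna $0.0694, chicken breast $0.1042, salmon $0.1604, orange $0.1750, sweet potato $0.2500.
Take 2 servings of canned tuna: +36.0 g protein for $2.50 (total $2.50, still need 58.0 g).
Take 1 serving of chicken breast: +24.0 g protein for $2.50 (total $5.00, still need 34.0 g).
Take 1.417 servings of salmon: +34.0 g protein for $5.45 (total $10.45, still need 0.0 g).
Filling from the cheapest source first is optimal under one linear minimum: $10.45.

$10.45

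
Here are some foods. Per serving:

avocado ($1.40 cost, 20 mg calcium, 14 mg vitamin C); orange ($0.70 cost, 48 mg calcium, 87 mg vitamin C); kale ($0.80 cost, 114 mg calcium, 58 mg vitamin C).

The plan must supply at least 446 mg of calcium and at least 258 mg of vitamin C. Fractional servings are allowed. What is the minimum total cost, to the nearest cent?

$3.31

Minimising a linear cost over {calcium ≥ 446, vitamin C ≥ 258, servings ≥ 0} — the optimum is at a vertex, using one or two foods.
avocado only: max(446/20, 258/14) = 22.3 servings → $31.22.
orange only: max(446/48, 258/87) = 9.292 servings → $6.50.
kale only: max(446/114, 258/58) = 4.448 servings → $3.56.
avocado + orange: the both-tight solution has a negative serving — not a feasible corner.
avocado + kale with both tight: 8.128 servings and 2.486 servings → $13.37.
orange + kale with both tight: 0.4968 servings and 3.703 servings → $3.31.
The minimum over all feasible corners is $3.31.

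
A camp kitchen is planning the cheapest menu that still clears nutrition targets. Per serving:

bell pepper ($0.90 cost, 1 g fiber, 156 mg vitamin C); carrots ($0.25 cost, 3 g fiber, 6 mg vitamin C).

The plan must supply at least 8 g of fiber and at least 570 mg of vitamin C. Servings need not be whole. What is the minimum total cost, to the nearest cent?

Minimising a linear cost over {fiber ≥ 8, vitamin C ≥ 570, servings ≥ 0} — the optimum is at a vertex, using one or two foods.
bell pepper only: max(8/1, 570/156) = 8 servings → $7.20.
carrots only: max(8/3, 570/6) = 95 servings → $23.75.
bell pepper + carrots with both tight: 3.597 servings and 1.468 servings → $3.60.
Cheapest feasible corner: $3.60.

$3.60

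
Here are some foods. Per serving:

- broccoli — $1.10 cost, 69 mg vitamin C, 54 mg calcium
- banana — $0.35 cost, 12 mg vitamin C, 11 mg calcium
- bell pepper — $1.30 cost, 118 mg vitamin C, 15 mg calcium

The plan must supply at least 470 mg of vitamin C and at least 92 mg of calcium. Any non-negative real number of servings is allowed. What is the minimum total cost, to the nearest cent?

$5.42

For a min-cost LP with two ≥-constraints, a basic feasible solution has at most two positive variables.
broccoli only: max(470/69, 92/54) = 6.812 servings → $7.49.
banana only: max(470/12, 92/11) = 39.17 servings → $13.71.
bell pepper only: max(470/118, 92/15) = 6.133 servings → $7.97.
broccoli + banana: the both-tight solution has a negative serving — not a feasible corner.
broccoli + bell pepper with both tight: 0.7131 servings and 3.566 servings → $5.42.
banana + bell pepper with both tight: 3.404 servings and 3.637 servings → $5.92.
So the least-cost plan costs $5.42.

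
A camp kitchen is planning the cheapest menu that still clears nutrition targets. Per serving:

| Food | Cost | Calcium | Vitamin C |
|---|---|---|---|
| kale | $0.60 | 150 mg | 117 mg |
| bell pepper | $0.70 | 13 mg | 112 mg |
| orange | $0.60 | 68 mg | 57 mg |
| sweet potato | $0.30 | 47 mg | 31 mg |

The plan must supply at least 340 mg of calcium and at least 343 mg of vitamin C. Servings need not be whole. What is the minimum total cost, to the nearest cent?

The cheapest plan sits at a corner of the feasible region — with two constraints it uses at most two foods.
kale only: max(340/150, 343/117) = 2.932 servings → $1.76.
bell pepper only: max(340/13, 343/112) = 26.15 servings → $18.31.
orange only: max(340/68, 343/57) = 6.018 servings → $3.61.
sweet potato only: max(340/47, 343/31) = 11.06 servings → $3.32.
kale + bell pepper with both tight: 2.2 servings and 0.7638 servings → $1.85.
kale + orange with both targets exact would need a negative amount; discard.
kale + sweet potato: intersection lies outside the first quadrant.
bell pepper + orange with both tight: 0.5737 servings and 4.89 servings → $3.34.
bell pepper + sweet potato with both tight: 1.148 servings and 6.916 servings → $2.88.
orange + sweet potato: intersection lies outside the first quadrant.
The minimum over all feasible corners is $1.76.

$1.76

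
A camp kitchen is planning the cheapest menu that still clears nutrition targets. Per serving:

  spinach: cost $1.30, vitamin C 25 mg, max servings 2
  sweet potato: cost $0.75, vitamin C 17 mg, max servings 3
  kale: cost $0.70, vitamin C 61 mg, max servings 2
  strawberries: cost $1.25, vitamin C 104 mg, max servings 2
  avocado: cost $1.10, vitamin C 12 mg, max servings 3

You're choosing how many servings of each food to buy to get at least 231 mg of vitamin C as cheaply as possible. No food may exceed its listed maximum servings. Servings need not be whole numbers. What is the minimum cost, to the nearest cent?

Cost per mg of vitamin C: kale $0.0115, strawberries $0.0120, sweet potato $0.0441, spinach $0.0520, avocado $0.0917.
Take 2 servings of kale: +122.0 mg vitamin C for $1.40 (total $1.40, still need 109.0 mg).
Take 1.048 servings of strawberries: +109.0 mg vitamin C for $1.31 (total $2.71, still need 0.0 mg).
Greedy by cheapest-per-mg is optimal for a single linear constraint, so the minimum cost is $2.71.

$2.71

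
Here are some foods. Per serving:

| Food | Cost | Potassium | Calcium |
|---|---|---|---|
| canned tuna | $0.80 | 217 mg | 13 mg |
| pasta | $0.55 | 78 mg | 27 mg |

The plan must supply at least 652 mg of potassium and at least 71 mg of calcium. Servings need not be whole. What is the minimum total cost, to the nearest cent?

Minimising a linear cost over {potassium ≥ 652, calcium ≥ 71, servings ≥ 0} — the optimum is at a vertex, using one or two foods.
canned tuna only: max(652/217, 71/13) = 5.462 servings → $4.37.
pasta only: max(652/78, 71/27) = 8.359 servings → $4.60.
canned tuna + pasta with both tight: 2.49 servings and 1.431 servings → $2.78.
So the least-cost plan costs $2.78.

$2.78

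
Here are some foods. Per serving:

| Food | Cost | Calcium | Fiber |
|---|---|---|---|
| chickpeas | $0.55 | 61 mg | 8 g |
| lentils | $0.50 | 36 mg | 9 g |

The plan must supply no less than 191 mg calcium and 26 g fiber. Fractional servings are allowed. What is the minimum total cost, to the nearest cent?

chickpeas only: max(191/61, 26/8) = 3.25 servings → $1.79.
lentils only: max(191/36, 26/9) = 5.306 servings → $2.65.
chickpeas + lentils with both tight: 3 servings and 0.2222 servings → $1.76.
The minimum over all feasible corners is $1.76.

$1.76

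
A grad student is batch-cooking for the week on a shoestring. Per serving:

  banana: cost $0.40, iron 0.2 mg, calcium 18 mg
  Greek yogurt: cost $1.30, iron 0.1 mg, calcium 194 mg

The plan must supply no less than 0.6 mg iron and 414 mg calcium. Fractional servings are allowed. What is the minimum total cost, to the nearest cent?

$3.34

At the optimum either one food covers both requirements or two foods hit both targets exactly; no other combination can be cheaper.
banana only: max(0.6/0.2, 414/18) = 23 servings → $9.20.
Greek yogurt only: max(0.6/0.1, 414/194) = 6 servings → $7.80.
banana + Greek yogurt with both tight: 2.027 servings and 1.946 servings → $3.34.
So the least-cost plan costs $3.34.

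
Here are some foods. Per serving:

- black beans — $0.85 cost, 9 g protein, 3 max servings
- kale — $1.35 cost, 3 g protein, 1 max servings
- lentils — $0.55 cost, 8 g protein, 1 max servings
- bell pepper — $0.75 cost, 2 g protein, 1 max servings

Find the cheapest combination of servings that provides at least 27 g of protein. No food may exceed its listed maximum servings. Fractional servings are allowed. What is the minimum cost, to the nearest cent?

$2.34

Cost per g of protein: lentils $0.0688, black beans $0.0944, bell pepper $0.3750, kale $0.4500.
Take 1 serving of lentils: +8.0 g protein for $0.55 (total $0.55, still need 19.0 g).
Take 2.111 servings of black beans: +19.0 g protein for $1.79 (total $2.34, still need 0.0 g).
Greedy by cheapest-per-g is optimal for a single linear constraint, so the minimum cost is $2.34.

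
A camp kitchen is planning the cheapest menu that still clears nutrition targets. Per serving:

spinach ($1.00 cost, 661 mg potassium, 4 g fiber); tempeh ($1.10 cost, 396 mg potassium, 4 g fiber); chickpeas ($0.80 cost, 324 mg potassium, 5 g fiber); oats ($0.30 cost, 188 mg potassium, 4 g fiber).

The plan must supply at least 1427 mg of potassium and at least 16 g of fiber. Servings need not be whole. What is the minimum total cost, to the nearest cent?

At the optimum either one food covers both requirements or two foods hit both targets exactly; no other combination can be cheaper.
spinach only: max(1427/661, 16/4) = 4 servings → $4.00.
tempeh only: max(1427/396, 16/4) = 4 servings → $4.40.
chickpeas only: max(1427/324, 16/5) = 4.404 servings → $3.52.
oats only: max(1427/188, 16/4) = 7.59 servings → $2.28.
spinach + tempeh with both targets exact would need a negative amount; discard.
spinach + chickpeas with both tight: 0.9711 servings and 2.423 servings → $2.91.
spinach + oats with both tight: 1.427 servings and 2.573 servings → $2.20.
tempeh + chickpeas with both tight: 2.852 servings and 0.9181 servings → $3.87.
tempeh + oats with both tight: 3.245 servings and 0.7548 servings → $3.80.
chickpeas + oats: intersection lies outside the first quadrant.
So the least-cost plan costs $2.20.

$2.20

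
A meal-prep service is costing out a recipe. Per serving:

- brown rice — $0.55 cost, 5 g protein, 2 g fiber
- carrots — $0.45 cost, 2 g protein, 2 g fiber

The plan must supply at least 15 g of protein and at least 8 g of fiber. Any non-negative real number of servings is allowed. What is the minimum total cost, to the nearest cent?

$2.03

The cheapest plan sits at a corner of the feasible region — with two constraints it uses at most two foods.
brown rice only: max(15/5, 8/2) = 4 servings → $2.20.
carrots only: max(15/2, 8/2) = 7.5 servings → $3.38.
brown rice + carrots with both tight: 2.333 servings and 1.667 servings → $2.03.
The minimum over all feasible corners is $2.03.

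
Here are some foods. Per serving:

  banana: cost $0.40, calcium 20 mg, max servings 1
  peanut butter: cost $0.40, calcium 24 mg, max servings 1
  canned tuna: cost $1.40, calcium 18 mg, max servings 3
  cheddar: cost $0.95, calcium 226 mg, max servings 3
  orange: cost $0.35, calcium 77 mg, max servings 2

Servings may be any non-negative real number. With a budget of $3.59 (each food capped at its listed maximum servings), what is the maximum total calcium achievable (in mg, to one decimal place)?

Calcium per dollar: cheddar 237.9, orange 220, peanut butter 60, banana 50, canned tuna 12.86.
Take 3 servings of cheddar: spends $2.85, +678.0 mg calcium (running total 678.0 mg).
Take 2 servings of orange: spends $0.70, +154.0 mg calcium (running total 832.0 mg).
Take 0.1 servings of peanut butter: spends $0.04, +2.4 mg calcium (running total 834.4 mg).
Greedy by best ratio exhausts the cost allowance optimally: 834.4 mg.

834.4 mg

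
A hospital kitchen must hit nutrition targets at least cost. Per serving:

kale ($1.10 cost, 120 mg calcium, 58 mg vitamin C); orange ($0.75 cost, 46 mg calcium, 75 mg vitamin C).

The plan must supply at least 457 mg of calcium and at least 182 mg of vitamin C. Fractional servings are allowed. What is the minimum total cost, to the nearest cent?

$4.19

Two binding constraints pin down two serving amounts, so the optimal mix uses at most two foods. The candidates are each food alone (scaled to the tighter of calcium/vitamin C) and each pair with both constraints tight.
kale only: max(457/120, 182/58) = 3.808 servings → $4.19.
orange only: max(457/46, 182/75) = 9.935 servings → $7.45.
kale + orange: intersection lies outside the first quadrant.
Cheapest feasible corner: $4.19.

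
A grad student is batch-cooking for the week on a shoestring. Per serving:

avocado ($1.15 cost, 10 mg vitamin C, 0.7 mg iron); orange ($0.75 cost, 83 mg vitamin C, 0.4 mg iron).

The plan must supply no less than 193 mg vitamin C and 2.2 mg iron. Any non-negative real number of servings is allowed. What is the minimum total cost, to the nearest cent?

The cheapest plan sits at a corner of the feasible region — with two constraints it uses at most two foods.
avocado only: max(193/10, 2.2/0.7) = 19.3 servings → $22.20.
orange only: max(193/83, 2.2/0.4) = 5.5 servings → $4.12.
avocado + orange with both tight: 1.948 servings and 2.091 servings → $3.81.
Cheapest feasible corner: $3.81.

$3.81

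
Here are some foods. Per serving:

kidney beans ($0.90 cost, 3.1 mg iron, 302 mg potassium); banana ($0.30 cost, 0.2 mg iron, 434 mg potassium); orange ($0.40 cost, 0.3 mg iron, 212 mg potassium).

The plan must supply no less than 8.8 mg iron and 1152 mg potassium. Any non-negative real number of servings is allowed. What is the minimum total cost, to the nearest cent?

$2.73

At the optimum either one food covers both requirements or two foods hit both targets exactly; no other combination can be cheaper.
kidney beans only: max(8.8/3.1, 1152/302) = 3.815 servings → $3.43.
banana only: max(8.8/0.2, 1152/434) = 44 servings → $13.20.
orange only: max(8.8/0.3, 1152/212) = 29.33 servings → $11.73.
kidney beans + banana with both tight: 2.793 servings and 0.711 servings → $2.73.
kidney beans + orange with both tight: 2.683 servings and 1.612 servings → $3.06.
banana + orange: the both-tight solution has a negative serving — not a feasible corner.
So the least-cost plan costs $2.73.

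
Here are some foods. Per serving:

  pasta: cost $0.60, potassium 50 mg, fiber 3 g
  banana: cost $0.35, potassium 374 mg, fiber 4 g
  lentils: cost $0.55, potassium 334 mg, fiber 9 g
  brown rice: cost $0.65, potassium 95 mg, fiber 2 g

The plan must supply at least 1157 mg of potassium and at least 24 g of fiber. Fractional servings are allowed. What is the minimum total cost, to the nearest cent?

For a min-cost LP with two ≥-constraints, a basic feasible solution has at most two positive variables.
pasta only: max(1157/50, 24/3) = 23.14 servings → $13.88.
banana only: max(1157/374, 24/4) = 6 servings → $2.10.
lentils only: max(1157/334, 24/9) = 3.464 servings → $1.91.
brown rice only: max(1157/95, 24/2) = 12.18 servings → $7.92.
pasta + banana with both tight: 4.716 servings and 2.463 servings → $3.69.
pasta + lentils: intersection lies outside the first quadrant.
pasta + brown rice with both targets exact would need a negative amount; discard.
banana + lentils with both tight: 1.181 servings and 2.142 servings → $1.59.
banana + brown rice with both tight: 0.09239 servings and 11.82 servings → $7.71.
lentils + brown rice with both targets exact would need a negative amount; discard.
So the least-cost plan costs $1.59.

$1.59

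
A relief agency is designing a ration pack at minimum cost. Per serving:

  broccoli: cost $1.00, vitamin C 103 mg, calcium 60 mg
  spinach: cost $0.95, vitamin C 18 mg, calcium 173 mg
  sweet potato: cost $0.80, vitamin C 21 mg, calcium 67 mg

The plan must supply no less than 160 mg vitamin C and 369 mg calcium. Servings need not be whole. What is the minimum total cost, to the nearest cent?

A basic optimal solution has at most two foods positive. Try each food alone and each pair with both targets met exactly.
broccoli only: max(160/103, 369/60) = 6.15 servings → $6.15.
spinach only: max(160/18, 369/173) = 8.889 servings → $8.44.
sweet potato only: max(160/21, 369/67) = 7.619 servings → $6.10.
broccoli + spinach with both tight: 1.257 servings and 1.697 servings → $2.87.
broccoli + sweet potato with both tight: 0.5267 servings and 5.036 servings → $4.56.
spinach + sweet potato: the both-tight solution has a negative serving — not a feasible corner.
The minimum over all feasible corners is $2.87.

$2.87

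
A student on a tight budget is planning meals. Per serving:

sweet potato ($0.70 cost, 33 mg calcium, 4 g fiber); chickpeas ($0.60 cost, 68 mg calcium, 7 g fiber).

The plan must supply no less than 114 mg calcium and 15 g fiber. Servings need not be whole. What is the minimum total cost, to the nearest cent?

Two binding constraints pin down two serving amounts, so the optimal mix uses at most two foods. The candidates are each food alone (scaled to the tighter of calcium/fiber) and each pair with both constraints tight.
sweet potato only: max(114/33, 15/4) = 3.75 servings → $2.62.
chickpeas only: max(114/68, 15/7) = 2.143 servings → $1.29.
sweet potato + chickpeas with both targets exact would need a negative amount; discard.
So the least-cost plan costs $1.29.

$1.29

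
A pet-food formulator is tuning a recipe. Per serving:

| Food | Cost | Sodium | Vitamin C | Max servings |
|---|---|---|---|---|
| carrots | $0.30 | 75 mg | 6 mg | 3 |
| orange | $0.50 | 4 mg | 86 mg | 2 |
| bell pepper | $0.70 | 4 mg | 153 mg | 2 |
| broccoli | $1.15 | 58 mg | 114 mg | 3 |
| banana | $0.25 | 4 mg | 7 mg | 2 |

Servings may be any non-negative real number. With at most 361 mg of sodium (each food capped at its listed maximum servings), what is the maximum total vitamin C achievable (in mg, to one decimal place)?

Vitamin C per mg sodium: bell pepper 38.25, orange 21.5, broccoli 1.966, banana 1.75, carrots 0.08.
Take 2 servings of bell pepper: uses 8 mg sodium, +306.0 mg vitamin C (running total 306.0 mg).
Take 2 servings of orange: uses 8 mg sodium, +172.0 mg vitamin C (running total 478.0 mg).
Take 3 servings of broccoli: uses 174 mg sodium, +342.0 mg vitamin C (running total 820.0 mg).
Take 2 servings of banana: uses 8 mg sodium, +14.0 mg vitamin C (running total 834.0 mg).
Take 2.173 servings of carrots: uses 163 mg sodium, +13.0 mg vitamin C (running total 847.0 mg).
Filling greedily by vitamin C-per-mg sodium is optimal for one linear limit, giving 847.0 mg.

847.0 mg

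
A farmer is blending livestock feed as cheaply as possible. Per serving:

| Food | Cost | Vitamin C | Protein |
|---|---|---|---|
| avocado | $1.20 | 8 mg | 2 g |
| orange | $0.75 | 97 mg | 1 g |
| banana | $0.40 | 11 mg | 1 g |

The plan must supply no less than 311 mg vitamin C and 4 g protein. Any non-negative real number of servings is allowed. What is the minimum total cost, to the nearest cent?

Two binding constraints pin down two serving amounts, so the optimal mix uses at most two foods. The candidates are each food alone (scaled to the tighter of vitamin C/protein) and each pair with both constraints tight.
avocado only: max(311/8, 4/2) = 38.88 servings → $46.65.
orange only: max(311/97, 4/1) = 4 servings → $3.00.
banana only: max(311/11, 4/1) = 28.27 servings → $11.31.
avocado + orange with both tight: 0.414 servings and 3.172 servings → $2.88.
avocado + banana: the both-tight solution has a negative serving — not a feasible corner.
orange + banana with both tight: 3.105 servings and 0.8953 servings → $2.69.
Cheapest feasible corner: $2.69.

$2.69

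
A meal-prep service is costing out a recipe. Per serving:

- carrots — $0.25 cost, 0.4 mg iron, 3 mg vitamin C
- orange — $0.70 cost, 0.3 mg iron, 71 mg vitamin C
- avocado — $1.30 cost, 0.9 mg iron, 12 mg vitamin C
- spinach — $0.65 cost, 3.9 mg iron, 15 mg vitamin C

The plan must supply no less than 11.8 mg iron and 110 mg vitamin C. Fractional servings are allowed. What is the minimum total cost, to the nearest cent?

$2.57

For a min-cost LP with two ≥-constraints, a basic feasible solution has at most two positive variables.
carrots only: max(11.8/0.4, 110/3) = 36.67 servings → $9.17.
orange only: max(11.8/0.3, 110/71) = 39.33 servings → $27.53.
avocado only: max(11.8/0.9, 110/12) = 13.11 servings → $17.04.
spinach only: max(11.8/3.9, 110/15) = 7.333 servings → $4.77.
carrots + orange with both tight: 29.27 servings and 0.3127 servings → $7.54.
carrots + avocado with both tight: 20.29 servings and 4.095 servings → $10.40.
carrots + spinach: the both-tight solution has a negative serving — not a feasible corner.
orange + avocado with both targets exact would need a negative amount; discard.
orange + spinach with both tight: 0.9251 servings and 2.954 servings → $2.57.
avocado + spinach with both tight: 7.568 servings and 1.279 servings → $10.67.
The minimum over all feasible corners is $2.57.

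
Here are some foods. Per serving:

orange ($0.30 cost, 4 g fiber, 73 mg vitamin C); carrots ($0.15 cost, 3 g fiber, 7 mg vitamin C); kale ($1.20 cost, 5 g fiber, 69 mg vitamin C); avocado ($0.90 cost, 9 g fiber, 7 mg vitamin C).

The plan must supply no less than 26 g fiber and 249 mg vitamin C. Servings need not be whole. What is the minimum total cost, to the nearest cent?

$1.60

At the optimum either one food covers both requirements or two foods hit both targets exactly; no other combination can be cheaper.
orange only: max(26/4, 249/73) = 6.5 servings → $1.95.
carrots only: max(26/3, 249/7) = 35.57 servings → $5.34.
kale only: max(26/5, 249/69) = 5.2 servings → $6.24.
avocado only: max(26/9, 249/7) = 35.57 servings → $32.01.
orange + carrots with both tight: 2.958 servings and 4.723 servings → $1.60.
orange + kale: intersection lies outside the first quadrant.
orange + avocado with both tight: 3.273 servings and 1.434 servings → $2.27.
carrots + kale with both tight: 3.192 servings and 3.285 servings → $4.42.
carrots + avocado: the both-tight solution has a negative serving — not a feasible corner.
kale + avocado with both tight: 3.514 servings and 0.9369 servings → $5.06.
So the least-cost plan costs $1.60.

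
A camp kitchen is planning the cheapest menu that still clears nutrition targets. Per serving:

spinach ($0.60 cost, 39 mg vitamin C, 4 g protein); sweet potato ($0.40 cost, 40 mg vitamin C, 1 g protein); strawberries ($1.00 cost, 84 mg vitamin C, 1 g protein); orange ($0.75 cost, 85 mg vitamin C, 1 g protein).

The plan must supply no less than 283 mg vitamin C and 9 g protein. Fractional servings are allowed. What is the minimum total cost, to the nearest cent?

$2.91

Compare the cost at each extreme point of the feasible region.
spinach only: max(283/39, 9/4) = 7.256 servings → $4.35.
sweet potato only: max(283/40, 9/1) = 9 servings → $3.60.
strawberries only: max(283/84, 9/1) = 9 servings → $9.00.
orange only: max(283/85, 9/1) = 9 servings → $6.75.
spinach + sweet potato with both tight: 0.6364 servings and 6.455 servings → $2.96.
spinach + strawberries with both tight: 1.593 servings and 2.63 servings → $3.59.
spinach + orange with both tight: 1.601 servings and 2.595 servings → $2.91.
sweet potato + strawberries: intersection lies outside the first quadrant.
sweet potato + orange: the both-tight solution has a negative serving — not a feasible corner.
strawberries + orange: the both-tight solution has a negative serving — not a feasible corner.
The minimum over all feasible corners is $2.91.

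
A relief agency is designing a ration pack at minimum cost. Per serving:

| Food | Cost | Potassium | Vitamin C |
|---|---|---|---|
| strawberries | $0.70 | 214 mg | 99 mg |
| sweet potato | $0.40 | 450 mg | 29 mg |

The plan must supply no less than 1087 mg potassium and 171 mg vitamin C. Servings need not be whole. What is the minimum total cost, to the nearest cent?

$1.57

Compare the cost at each extreme point of the feasible region.
strawberries only: max(1087/214, 171/99) = 5.079 servings → $3.56.
sweet potato only: max(1087/450, 171/29) = 5.897 servings → $2.36.
strawberries + sweet potato with both tight: 1.185 servings and 1.852 servings → $1.57.
So the least-cost plan costs $1.57.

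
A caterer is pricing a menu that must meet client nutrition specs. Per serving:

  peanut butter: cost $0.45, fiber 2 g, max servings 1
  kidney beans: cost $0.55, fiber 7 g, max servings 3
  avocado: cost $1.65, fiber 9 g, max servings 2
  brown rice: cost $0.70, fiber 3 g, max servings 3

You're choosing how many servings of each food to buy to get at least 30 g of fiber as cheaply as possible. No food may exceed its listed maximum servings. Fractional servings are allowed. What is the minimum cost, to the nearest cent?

Cost per g of fiber: kidney beans $0.0786, avocado $0.1833, peanut butter $0.2250, brown rice $0.2333.
Take 3 servings of kidney beans: +21.0 g fiber for $1.65 (total $1.65, still need 9.0 g).
Take 1 serving of avocado: +9.0 g fiber for $1.65 (total $3.30, still need 0.0 g).
Greedy by cheapest-per-g is optimal for a single linear constraint, so the minimum cost is $3.30.

$3.30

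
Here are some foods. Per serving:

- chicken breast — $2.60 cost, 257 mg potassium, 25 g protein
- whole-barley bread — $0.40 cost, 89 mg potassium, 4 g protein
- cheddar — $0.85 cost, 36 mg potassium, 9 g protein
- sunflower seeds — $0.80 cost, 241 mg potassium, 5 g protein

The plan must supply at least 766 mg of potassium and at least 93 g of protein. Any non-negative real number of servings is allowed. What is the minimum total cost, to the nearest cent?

A basic optimal solution has at most two foods positive. Try each food alone and each pair with both targets met exactly.
chicken breast only: max(766/257, 93/25) = 3.72 servings → $9.67.
whole-barley bread only: max(766/89, 93/4) = 23.25 servings → $9.30.
cheddar only: max(766/36, 93/9) = 21.28 servings → $18.09.
sunflower seeds only: max(766/241, 93/5) = 18.6 servings → $14.88.
chicken breast + whole-barley bread with both targets exact would need a negative amount; discard.
chicken breast + cheddar with both tight: 2.51 servings and 3.362 servings → $9.38.
chicken breast + sunflower seeds: intersection lies outside the first quadrant.
whole-barley bread + cheddar with both tight: 5.397 servings and 7.935 servings → $8.90.
whole-barley bread + sunflower seeds: intersection lies outside the first quadrant.
cheddar + sunflower seeds with both tight: 9.343 servings and 1.783 servings → $9.37.
Cheapest feasible corner: $8.90.

$8.90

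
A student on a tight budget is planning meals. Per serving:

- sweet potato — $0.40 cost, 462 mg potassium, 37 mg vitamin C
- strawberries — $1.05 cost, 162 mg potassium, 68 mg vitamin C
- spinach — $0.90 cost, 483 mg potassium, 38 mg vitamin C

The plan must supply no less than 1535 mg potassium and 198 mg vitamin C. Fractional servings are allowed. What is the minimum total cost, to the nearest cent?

A basic optimal solution has at most two foods positive. Try each food alone and each pair with both targets met exactly.
sweet potato only: max(1535/462, 198/37) = 5.351 servings → $2.14.
strawberries only: max(1535/162, 198/68) = 9.475 servings → $9.95.
spinach only: max(1535/483, 198/38) = 5.211 servings → $4.69.
sweet potato + strawberries with both tight: 2.844 servings and 1.364 servings → $2.57.
sweet potato + spinach: intersection lies outside the first quadrant.
strawberries + spinach with both tight: 1.398 servings and 2.709 servings → $3.91.
The minimum over all feasible corners is $2.14.

$2.14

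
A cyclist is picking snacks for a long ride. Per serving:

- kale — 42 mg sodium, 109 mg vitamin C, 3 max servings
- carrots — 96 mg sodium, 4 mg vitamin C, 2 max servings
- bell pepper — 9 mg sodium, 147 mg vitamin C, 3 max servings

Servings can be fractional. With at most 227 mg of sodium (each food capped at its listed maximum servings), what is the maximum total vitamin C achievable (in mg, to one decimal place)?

Vitamin C per mg sodium: bell pepper 16.33, kale 2.595, carrots 0.04167.
Take 3 servings of bell pepper: uses 27 mg sodium, +441.0 mg vitamin C (running total 441.0 mg).
Take 3 servings of kale: uses 126 mg sodium, +327.0 mg vitamin C (running total 768.0 mg).
Take 0.7708 servings of carrots: uses 74 mg sodium, +3.1 mg vitamin C (running total 771.1 mg).
Greedy by best ratio exhausts the sodium allowance optimally: 771.1 mg.

771.1 mg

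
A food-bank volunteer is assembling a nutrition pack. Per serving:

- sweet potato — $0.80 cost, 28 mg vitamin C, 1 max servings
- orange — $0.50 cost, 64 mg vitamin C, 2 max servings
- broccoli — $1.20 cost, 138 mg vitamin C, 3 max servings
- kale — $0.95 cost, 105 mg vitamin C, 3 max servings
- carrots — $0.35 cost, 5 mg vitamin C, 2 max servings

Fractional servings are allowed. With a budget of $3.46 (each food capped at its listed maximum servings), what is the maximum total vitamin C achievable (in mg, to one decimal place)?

Vitamin C per dollar: orange 128, broccoli 115, kale 110.5, sweet potato 35, carrots 14.29.
Take 2 servings of orange: spends $1.00, +128.0 mg vitamin C (running total 128.0 mg).
Take 2.05 servings of broccoli: spends $2.46, +282.9 mg vitamin C (running total 410.9 mg).
Filling greedily by vitamin C-per-dollar is optimal for one linear limit, giving 410.9 mg.

410.9 mg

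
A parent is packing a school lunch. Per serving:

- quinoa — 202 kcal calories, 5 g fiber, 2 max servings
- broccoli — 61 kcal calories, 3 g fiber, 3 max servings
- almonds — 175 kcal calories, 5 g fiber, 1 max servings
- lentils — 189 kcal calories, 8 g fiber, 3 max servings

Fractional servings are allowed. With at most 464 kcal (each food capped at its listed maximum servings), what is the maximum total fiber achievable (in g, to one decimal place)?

Fiber per kcal: broccoli 0.04918, lentils 0.04233, almonds 0.02857, quinoa 0.02475.
Take 3 servings of broccoli: uses 183 kcal, +9.0 g fiber (running total 9.0 g).
Take 1.487 servings of lentils: uses 281 kcal, +11.9 g fiber (running total 20.9 g).
Filling greedily by fiber-per-kcal is optimal for one linear limit, giving 20.9 g.

20.9 g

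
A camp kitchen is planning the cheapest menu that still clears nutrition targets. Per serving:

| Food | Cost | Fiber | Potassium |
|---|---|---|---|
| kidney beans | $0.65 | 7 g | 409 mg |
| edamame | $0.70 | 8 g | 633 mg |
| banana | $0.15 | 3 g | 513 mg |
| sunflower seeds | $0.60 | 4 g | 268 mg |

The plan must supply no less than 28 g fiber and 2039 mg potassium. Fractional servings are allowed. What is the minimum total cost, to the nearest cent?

This is a tiny linear program; its minimum lies at a vertex of the feasible set. List the vertices and price them.
kidney beans only: max(28/7, 2039/409) = 4.985 servings → $3.24.
edamame only: max(28/8, 2039/633) = 3.5 servings → $2.45.
banana only: max(28/3, 2039/513) = 9.333 servings → $1.40.
sunflower seeds only: max(28/4, 2039/268) = 7.608 servings → $4.56.
kidney beans + edamame with both tight: 1.218 servings and 2.434 servings → $2.50.
kidney beans + banana with both tight: 3.489 servings and 1.193 servings → $2.45.
kidney beans + sunflower seeds: intersection lies outside the first quadrant.
edamame + banana: the both-tight solution has a negative serving — not a feasible corner.
edamame + sunflower seeds with both tight: 1.68 servings and 3.639 servings → $3.36.
banana + sunflower seeds with both tight: 0.5224 servings and 6.608 servings → $4.04.
Cheapest feasible corner: $1.40.

$1.40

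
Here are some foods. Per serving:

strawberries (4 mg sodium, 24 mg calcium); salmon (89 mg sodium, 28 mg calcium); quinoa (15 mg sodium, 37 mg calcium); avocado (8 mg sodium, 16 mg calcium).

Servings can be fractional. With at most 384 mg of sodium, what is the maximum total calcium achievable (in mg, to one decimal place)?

2304.0 mg

Calcium per mg sodium: strawberries 6, quinoa 2.467, avocado 2, salmon 0.3146.
With no serving limits, spend the whole sodium allowance on strawberries: 384 mg / 4 mg × 24 mg = 2304.0 mg.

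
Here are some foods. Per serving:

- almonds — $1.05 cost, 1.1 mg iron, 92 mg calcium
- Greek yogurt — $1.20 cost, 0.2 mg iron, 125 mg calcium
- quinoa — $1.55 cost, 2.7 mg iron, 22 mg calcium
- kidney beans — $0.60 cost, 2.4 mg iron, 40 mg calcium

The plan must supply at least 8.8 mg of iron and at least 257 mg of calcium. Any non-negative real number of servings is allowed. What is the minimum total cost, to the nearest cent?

$3.24

A basic optimal solution has at most two foods positive. Try each food alone and each pair with both targets met exactly.
almonds only: max(8.8/1.1, 257/92) = 8 servings → $8.40.
Greek yogurt only: max(8.8/0.2, 257/125) = 44 servings → $52.80.
quinoa only: max(8.8/2.7, 257/22) = 11.68 servings → $18.11.
kidney beans only: max(8.8/2.4, 257/40) = 6.425 servings → $3.85.
almonds + Greek yogurt: intersection lies outside the first quadrant.
almonds + quinoa with both tight: 2.231 servings and 2.35 servings → $5.99.
almonds + kidney beans with both tight: 1.498 servings and 2.98 servings → $3.36.
Greek yogurt + quinoa with both tight: 1.502 servings and 3.148 servings → $6.68.
Greek yogurt + kidney beans with both tight: 0.9068 servings and 3.591 servings → $3.24.
quinoa + kidney beans: intersection lies outside the first quadrant.
The minimum over all feasible corners is $3.24.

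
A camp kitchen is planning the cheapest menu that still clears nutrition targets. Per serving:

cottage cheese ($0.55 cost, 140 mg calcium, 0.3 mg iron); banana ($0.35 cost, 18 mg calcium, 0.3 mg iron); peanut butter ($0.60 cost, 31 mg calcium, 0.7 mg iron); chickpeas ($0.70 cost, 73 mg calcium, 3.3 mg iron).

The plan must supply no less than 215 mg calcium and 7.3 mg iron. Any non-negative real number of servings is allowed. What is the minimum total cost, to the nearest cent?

Minimising a linear cost over {calcium ≥ 215, iron ≥ 7.3, servings ≥ 0} — the optimum is at a vertex, using one or two foods.
cottage cheese only: max(215/140, 7.3/0.3) = 24.33 servings → $13.38.
banana only: max(215/18, 7.3/0.3) = 24.33 servings → $8.52.
peanut butter only: max(215/31, 7.3/0.7) = 10.43 servings → $6.26.
chickpeas only: max(215/73, 7.3/3.3) = 2.945 servings → $2.06.
cottage cheese + banana: intersection lies outside the first quadrant.
cottage cheese + peanut butter with both targets exact would need a negative amount; discard.
cottage cheese + chickpeas with both tight: 0.4013 servings and 2.176 servings → $1.74.
banana + peanut butter: intersection lies outside the first quadrant.
banana + chickpeas with both tight: 4.709 servings and 1.784 servings → $2.90.
peanut butter + chickpeas with both tight: 3.449 servings and 1.48 servings → $3.11.
So the least-cost plan costs $1.74.

$1.74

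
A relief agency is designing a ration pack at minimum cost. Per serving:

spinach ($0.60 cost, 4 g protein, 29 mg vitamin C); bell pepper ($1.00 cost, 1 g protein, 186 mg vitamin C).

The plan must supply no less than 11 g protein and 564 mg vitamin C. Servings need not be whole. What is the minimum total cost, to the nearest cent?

The cheapest plan sits at a corner of the feasible region — with two constraints it uses at most two foods.
spinach only: max(11/4, 564/29) = 19.45 servings → $11.67.
bell pepper only: max(11/1, 564/186) = 11 servings → $11.00.
spinach + bell pepper with both tight: 2.073 servings and 2.709 servings → $3.95.
The minimum over all feasible corners is $3.95.

$3.95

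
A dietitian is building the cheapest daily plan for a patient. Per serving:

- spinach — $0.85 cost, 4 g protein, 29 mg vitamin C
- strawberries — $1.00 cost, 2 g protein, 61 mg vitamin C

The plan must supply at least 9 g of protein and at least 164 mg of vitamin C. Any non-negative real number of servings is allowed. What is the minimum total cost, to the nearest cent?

$3.13

At the optimum either one food covers both requirements or two foods hit both targets exactly; no other combination can be cheaper.
spinach only: max(9/4, 164/29) = 5.655 servings → $4.81.
strawberries only: max(9/2, 164/61) = 4.5 servings → $4.50.
spinach + strawberries with both tight: 1.188 servings and 2.124 servings → $3.13.
So the least-cost plan costs $3.13.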